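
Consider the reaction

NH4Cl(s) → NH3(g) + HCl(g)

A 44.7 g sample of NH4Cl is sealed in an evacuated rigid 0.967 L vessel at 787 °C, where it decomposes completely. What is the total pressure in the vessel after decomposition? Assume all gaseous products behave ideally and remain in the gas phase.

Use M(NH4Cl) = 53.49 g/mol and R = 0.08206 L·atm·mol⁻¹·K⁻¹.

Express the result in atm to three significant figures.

n(NH4Cl) = 44.7 / 53.49 = 0.8357 mol
n(gas produced) = (2/1) × 0.8357 = 1.671 mol
P = nRT/V = 1.671 × 0.08206 × 1060.15 / 0.967 = 150.3 atm

150 atm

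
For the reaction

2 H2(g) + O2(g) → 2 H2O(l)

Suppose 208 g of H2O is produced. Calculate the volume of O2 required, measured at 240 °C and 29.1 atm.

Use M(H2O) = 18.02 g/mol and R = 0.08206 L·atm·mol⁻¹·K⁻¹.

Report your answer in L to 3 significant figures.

n(H2O) = 208.0 / 18.02 = 11.54 mol
n(O2) = (1/2) × 11.54 = 5.770 mol
V = nRT/P = 5.770 × 0.08206 × 513.15 / 29.1 = 8.349 L

8.35 L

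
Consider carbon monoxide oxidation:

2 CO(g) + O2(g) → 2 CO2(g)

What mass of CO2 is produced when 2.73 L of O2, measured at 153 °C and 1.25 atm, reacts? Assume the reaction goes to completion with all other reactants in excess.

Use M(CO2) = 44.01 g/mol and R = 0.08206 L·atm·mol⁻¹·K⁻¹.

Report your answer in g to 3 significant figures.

n(O2) = PV/RT = (1.25 × 2.73) / (0.08206 × 426.15) = 0.09758 mol
n(CO2) = (2/1) × 0.09758 = 0.1952 mol
m(CO2) = 0.1952 × 44.01 = 8.591 g

8.59 g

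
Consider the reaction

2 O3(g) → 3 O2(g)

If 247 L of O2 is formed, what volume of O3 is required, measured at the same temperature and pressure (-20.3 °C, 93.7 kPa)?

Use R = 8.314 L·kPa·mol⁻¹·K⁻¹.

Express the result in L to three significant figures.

165 L

At constant T and P, gas volumes are in the mole ratio: V(O3) = (2/3) × 247 = 164.7 L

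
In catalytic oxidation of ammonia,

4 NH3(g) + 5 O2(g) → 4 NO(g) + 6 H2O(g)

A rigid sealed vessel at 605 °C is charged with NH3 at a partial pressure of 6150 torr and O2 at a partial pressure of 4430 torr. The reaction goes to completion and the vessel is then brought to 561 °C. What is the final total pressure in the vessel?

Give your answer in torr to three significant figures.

10900 torr

With V and T fixed, P_i ∝ n_i, so the mole ratios apply directly to partial pressures at 605 °C.
P(O2) required for 6150 torr of NH3 = (5/4) × 6150 = 7688 torr; available 4430 torr, so O2 is limiting.
P(NH3) remaining = 6150 − (4/5) × 4430 = 2606 torr
P(gaseous products) = (4+6)/5 × 4430 = 8860 torr
P_total at 605 °C = 2606 + 8860 = 11470 torr
Scaling to 561 °C: P = 11470 × 834.15/878.15 = 10900 torr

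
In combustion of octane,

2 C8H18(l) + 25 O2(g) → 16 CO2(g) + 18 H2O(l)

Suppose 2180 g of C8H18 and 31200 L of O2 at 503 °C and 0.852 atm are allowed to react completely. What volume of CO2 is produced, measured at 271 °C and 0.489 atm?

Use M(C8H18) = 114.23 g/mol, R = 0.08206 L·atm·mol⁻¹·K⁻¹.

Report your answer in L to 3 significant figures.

n(C8H18) = 2180 / 114.23 = 19.08 mol
n(O2) = PV/RT = (0.852 × 31200) / (0.08206 × 776.15) = 417.4 mol
For 19.08 mol C8H18, stoichiometry requires (25/2) × 19.08 = 238.5 mol O2; 417.4 mol is available, so C8H18 is limiting.
n(CO2) = (16/2) × 19.08 = 152.6 mol
V(CO2) = nRT/P = 152.6 × 0.08206 × 544.15 / 0.489 = 13930 L

13900 L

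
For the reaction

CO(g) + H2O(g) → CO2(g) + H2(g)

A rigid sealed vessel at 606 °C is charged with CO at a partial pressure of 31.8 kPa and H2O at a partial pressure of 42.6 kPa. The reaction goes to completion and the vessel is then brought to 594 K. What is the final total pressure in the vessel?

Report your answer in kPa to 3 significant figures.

50.3 kPa

Because the vessel is rigid and T is held at 606 °C, work the stoichiometry in partial pressures (P_i = n_iRT/V).
P(H2O) required for 31.8 kPa of CO = (1/1) × 31.8 = 31.80 kPa; available 42.6 kPa, so CO is limiting.
P(H2O) remaining = 42.6 − (1/1) × 31.8 = 10.80 kPa
P(gaseous products) = (1+1)/1 × 31.8 = 63.60 kPa
P_total at 606 °C = 10.80 + 63.60 = 74.40 kPa
Scaling to 594 K: P = 74.40 × 594/879.15 = 50.27 kPa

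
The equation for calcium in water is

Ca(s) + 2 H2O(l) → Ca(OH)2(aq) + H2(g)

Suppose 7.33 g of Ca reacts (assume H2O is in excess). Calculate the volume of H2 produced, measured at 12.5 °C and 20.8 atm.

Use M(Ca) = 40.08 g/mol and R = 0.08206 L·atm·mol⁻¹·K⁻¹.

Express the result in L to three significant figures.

n(Ca) = 7.330 / 40.08 = 0.1829 mol
n(H2) = (1/1) × 0.1829 = 0.1829 mol
V = nRT/P = 0.1829 × 0.08206 × 285.65 / 20.8 = 0.2061 L

0.206 L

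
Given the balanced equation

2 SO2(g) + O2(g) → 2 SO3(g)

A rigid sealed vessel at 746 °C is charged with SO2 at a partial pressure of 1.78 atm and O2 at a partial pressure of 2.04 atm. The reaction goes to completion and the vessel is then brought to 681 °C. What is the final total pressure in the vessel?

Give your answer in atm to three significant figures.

Because the vessel is rigid and T is held at 746 °C, work the stoichiometry in partial pressures (P_i = n_iRT/V).
P(O2) required for 1.78 atm of SO2 = (1/2) × 1.78 = 0.8900 atm; available 2.04 atm, so SO2 is limiting.
P(O2) remaining = 2.04 − (1/2) × 1.78 = 1.150 atm
P(gaseous products) = (2)/2 × 1.78 = 1.780 atm
P_total at 746 °C = 1.150 + 1.780 = 2.930 atm
Scaling to 681 °C: P = 2.930 × 954.15/1019.15 = 2.743 atm

2.74 atm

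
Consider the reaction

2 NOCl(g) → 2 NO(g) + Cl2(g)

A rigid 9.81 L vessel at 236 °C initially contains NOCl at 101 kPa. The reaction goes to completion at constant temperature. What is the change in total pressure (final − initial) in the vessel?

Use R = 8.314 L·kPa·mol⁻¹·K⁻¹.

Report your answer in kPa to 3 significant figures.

50.5 kPa

Rigid vessel, constant T ⇒ P scales with total gas moles (2 → 3).
P_final = (3/2) × 101 = 151.5 kPa; ΔP = 151.5 − 101 = 50.50 kPa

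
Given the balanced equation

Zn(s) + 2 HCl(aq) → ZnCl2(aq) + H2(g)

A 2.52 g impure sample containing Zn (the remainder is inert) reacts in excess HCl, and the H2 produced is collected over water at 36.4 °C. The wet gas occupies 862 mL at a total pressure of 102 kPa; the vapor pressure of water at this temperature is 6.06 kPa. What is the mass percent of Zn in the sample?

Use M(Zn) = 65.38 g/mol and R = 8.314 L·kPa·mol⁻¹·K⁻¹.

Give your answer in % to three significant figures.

83.4 %

P(H2) = 102 − 6.06 = 95.94 kPa
n(H2) = PV/RT = (95.94 × 0.8620) / (8.314 × 309.55) = 0.03213 mol
n(Zn) = (1/1) × 0.03213 = 0.03213 mol
m(Zn) = 0.03213 × 65.38 = 2.101 g
%Zn = 2.101 / 2.52 × 100 = 83.37%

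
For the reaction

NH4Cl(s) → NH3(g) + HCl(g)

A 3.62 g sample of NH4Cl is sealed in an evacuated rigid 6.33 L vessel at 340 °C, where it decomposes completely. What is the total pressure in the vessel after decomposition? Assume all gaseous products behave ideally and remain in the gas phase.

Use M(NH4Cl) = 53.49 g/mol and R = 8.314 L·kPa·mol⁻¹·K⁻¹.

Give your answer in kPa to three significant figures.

109 kPa

n(NH4Cl) = 3.62 / 53.49 = 0.06768 mol
n(gas produced) = (2/1) × 0.06768 = 0.1354 mol
P = nRT/V = 0.1354 × 8.314 × 613.15 / 6.33 = 109.0 kPa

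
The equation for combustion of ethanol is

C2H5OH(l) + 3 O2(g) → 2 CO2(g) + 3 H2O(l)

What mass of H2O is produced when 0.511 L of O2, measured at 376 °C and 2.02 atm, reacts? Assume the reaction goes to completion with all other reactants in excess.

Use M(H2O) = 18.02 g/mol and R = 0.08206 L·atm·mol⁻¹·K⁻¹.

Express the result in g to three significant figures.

0.349 g

n(O2) = PV/RT = (2.02 × 0.511) / (0.08206 × 649.15) = 0.01938 mol
n(H2O) = (3/3) × 0.01938 = 0.01938 mol
m(H2O) = 0.01938 × 18.02 = 0.3492 g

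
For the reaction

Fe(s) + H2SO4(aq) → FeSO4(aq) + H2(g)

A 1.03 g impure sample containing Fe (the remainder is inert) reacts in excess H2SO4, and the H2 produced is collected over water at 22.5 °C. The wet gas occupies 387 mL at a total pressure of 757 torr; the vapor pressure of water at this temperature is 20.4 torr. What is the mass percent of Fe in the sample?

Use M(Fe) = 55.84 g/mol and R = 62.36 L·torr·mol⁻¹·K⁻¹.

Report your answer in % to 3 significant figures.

P(H2) = 757 − 20.4 = 736.6 torr
n(H2) = PV/RT = (736.6 × 0.3870) / (62.36 × 295.65) = 0.01546 mol
n(Fe) = (1/1) × 0.01546 = 0.01546 mol
m(Fe) = 0.01546 × 55.84 = 0.8633 g
%Fe = 0.8633 / 1.03 × 100 = 83.82%

83.8 %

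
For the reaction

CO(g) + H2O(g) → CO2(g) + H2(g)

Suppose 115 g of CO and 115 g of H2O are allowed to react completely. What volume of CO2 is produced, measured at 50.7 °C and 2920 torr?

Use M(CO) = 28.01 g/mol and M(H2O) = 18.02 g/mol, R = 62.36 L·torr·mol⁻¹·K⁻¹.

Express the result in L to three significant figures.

n(CO) = 115 / 28.01 = 4.106 mol
n(H2O) = 115 / 18.02 = 6.382 mol
For 4.106 mol CO, stoichiometry requires (1/1) × 4.106 = 4.106 mol H2O; 6.382 mol is available, so CO is limiting.
n(CO2) = (1/1) × 4.106 = 4.106 mol
V(CO2) = nRT/P = 4.106 × 62.36 × 323.85 / 2920 = 28.40 L

28.4 L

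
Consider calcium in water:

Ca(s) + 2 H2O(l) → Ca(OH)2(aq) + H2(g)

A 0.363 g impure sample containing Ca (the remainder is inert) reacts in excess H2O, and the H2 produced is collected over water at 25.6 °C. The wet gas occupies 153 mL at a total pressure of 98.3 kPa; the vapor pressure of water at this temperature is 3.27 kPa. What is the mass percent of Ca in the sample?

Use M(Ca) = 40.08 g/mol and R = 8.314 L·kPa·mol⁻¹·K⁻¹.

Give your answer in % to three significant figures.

64.6 %

P(H2) = 98.3 − 3.27 = 95.03 kPa
n(H2) = PV/RT = (95.03 × 0.1530) / (8.314 × 298.75) = 0.005854 mol
n(Ca) = (1/1) × 0.005854 = 0.005854 mol
m(Ca) = 0.005854 × 40.08 = 0.2346 g
%Ca = 0.2346 / 0.363 × 100 = 64.63%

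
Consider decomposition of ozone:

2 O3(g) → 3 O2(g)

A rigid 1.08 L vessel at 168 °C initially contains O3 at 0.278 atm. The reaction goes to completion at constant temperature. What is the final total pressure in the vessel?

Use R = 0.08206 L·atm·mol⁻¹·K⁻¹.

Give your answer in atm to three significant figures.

0.417 atm

Rigid vessel, constant T ⇒ P scales with total gas moles (2 → 3).
P_final = (3/2) × 0.278 = 0.4170 atm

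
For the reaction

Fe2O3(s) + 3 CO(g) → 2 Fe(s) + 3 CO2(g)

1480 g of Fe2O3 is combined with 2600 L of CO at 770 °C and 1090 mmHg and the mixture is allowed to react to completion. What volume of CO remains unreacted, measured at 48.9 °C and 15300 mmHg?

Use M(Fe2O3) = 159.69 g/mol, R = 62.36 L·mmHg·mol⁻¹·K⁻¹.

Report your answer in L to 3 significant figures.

n(Fe2O3) = 1480 / 159.69 = 9.268 mol
n(CO) = PV/RT = (1090 × 2600) / (62.36 × 1043.15) = 43.57 mol
For 9.268 mol Fe2O3, stoichiometry requires (3/1) × 9.268 = 27.80 mol CO; 43.57 mol is available, so Fe2O3 is limiting.
n(CO) consumed = (3/1) × 9.268 = 27.80 mol; remaining = 43.57 − 27.80 = 15.77 mol
V(CO) = nRT/P = 15.77 × 62.36 × 322.05 / 15300 = 20.70 L

20.7 L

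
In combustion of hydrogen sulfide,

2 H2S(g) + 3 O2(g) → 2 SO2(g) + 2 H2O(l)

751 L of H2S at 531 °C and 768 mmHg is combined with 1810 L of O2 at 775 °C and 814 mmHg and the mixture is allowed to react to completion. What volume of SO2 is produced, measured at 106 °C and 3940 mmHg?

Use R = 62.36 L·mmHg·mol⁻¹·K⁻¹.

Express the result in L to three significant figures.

69.0 L

n(H2S) = PV/RT = (768 × 751) / (62.36 × 804.15) = 11.50 mol
n(O2) = PV/RT = (814 × 1810) / (62.36 × 1048.15) = 22.54 mol
For 11.50 mol H2S, stoichiometry requires (3/2) × 11.50 = 17.25 mol O2; 22.54 mol is available, so H2S is limiting.
n(SO2) = (2/2) × 11.50 = 11.50 mol
V(SO2) = nRT/P = 11.50 × 62.36 × 379.15 / 3940 = 69.01 L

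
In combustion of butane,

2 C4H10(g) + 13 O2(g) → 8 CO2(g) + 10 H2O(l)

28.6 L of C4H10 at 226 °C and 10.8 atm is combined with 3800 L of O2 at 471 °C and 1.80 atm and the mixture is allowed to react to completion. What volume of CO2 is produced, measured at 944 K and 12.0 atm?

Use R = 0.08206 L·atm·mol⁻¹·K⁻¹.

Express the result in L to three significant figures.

195 L

n(C4H10) = PV/RT = (10.8 × 28.6) / (0.08206 × 499.15) = 7.541 mol
n(O2) = PV/RT = (1.80 × 3800) / (0.08206 × 744.15) = 112.0 mol
For 7.541 mol C4H10, stoichiometry requires (13/2) × 7.541 = 49.02 mol O2; 112.0 mol is available, so C4H10 is limiting.
n(CO2) = (8/2) × 7.541 = 30.16 mol
V(CO2) = nRT/P = 30.16 × 0.08206 × 944 / 12.0 = 194.7 L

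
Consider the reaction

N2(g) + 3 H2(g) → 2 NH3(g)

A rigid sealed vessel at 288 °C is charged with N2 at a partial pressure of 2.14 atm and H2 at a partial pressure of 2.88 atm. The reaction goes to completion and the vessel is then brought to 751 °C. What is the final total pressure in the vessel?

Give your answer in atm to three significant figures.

With V and T fixed, P_i ∝ n_i, so the mole ratios apply directly to partial pressures at 288 °C.
P(H2) required for 2.14 atm of N2 = (3/1) × 2.14 = 6.420 atm; available 2.88 atm, so H2 is limiting.
P(N2) remaining = 2.14 − (1/3) × 2.88 = 1.180 atm
P(gaseous products) = (2)/3 × 2.88 = 1.920 atm
P_total at 288 °C = 1.180 + 1.920 = 3.100 atm
Scaling to 751 °C: P = 3.100 × 1024.15/561.15 = 5.658 atm

5.66 atm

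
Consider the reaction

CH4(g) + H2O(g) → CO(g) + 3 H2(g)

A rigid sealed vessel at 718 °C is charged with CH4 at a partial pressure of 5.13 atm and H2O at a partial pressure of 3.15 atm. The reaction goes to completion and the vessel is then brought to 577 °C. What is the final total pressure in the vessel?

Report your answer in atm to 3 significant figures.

With V and T fixed, P_i ∝ n_i, so the mole ratios apply directly to partial pressures at 718 °C.
P(H2O) required for 5.13 atm of CH4 = (1/1) × 5.13 = 5.130 atm; available 3.15 atm, so H2O is limiting.
P(CH4) remaining = 5.13 − (1/1) × 3.15 = 1.980 atm
P(gaseous products) = (1+3)/1 × 3.15 = 12.60 atm
P_total at 718 °C = 1.980 + 12.60 = 14.58 atm
Scaling to 577 °C: P = 14.58 × 850.15/991.15 = 12.51 atm

12.5 atm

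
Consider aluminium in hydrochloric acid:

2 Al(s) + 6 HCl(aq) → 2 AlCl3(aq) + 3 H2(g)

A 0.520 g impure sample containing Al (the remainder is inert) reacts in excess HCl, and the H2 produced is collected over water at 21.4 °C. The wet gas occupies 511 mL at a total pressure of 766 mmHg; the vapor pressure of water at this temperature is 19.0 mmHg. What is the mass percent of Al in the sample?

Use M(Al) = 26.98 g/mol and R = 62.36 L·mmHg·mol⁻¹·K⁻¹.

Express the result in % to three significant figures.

71.9 %

P(H2) = 766 − 19.0 = 747.0 mmHg
n(H2) = PV/RT = (747.0 × 0.5110) / (62.36 × 294.55) = 0.02078 mol
n(Al) = (2/3) × 0.02078 = 0.01385 mol
m(Al) = 0.01385 × 26.98 = 0.3737 g
%Al = 0.3737 / 0.520 × 100 = 71.87%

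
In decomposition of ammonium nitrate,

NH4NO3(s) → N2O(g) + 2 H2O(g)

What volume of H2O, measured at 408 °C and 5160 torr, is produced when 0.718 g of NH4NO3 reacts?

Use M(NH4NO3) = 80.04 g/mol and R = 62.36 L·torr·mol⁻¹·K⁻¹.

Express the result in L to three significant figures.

n(NH4NO3) = 0.7180 / 80.04 = 0.008971 mol
n(H2O) = (2/1) × 0.008971 = 0.01794 mol
V = nRT/P = 0.01794 × 62.36 × 681.15 / 5160 = 0.1477 L

0.148 L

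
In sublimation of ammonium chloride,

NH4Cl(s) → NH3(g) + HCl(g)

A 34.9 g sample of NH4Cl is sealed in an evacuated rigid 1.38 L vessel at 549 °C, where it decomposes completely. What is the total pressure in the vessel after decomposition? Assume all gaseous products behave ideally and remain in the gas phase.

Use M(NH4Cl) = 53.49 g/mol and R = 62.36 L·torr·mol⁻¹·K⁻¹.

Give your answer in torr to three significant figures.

n(NH4Cl) = 34.9 / 53.49 = 0.6525 mol
n(gas produced) = (2/1) × 0.6525 = 1.305 mol
P = nRT/V = 1.305 × 62.36 × 822.15 / 1.38 = 48480 torr

48500 torr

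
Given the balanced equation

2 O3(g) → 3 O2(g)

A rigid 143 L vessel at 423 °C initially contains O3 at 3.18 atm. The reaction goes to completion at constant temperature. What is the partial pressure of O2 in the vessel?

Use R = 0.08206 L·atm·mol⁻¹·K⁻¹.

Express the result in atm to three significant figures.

4.77 atm

n(O3)₀ = PV/RT = (3.18 × 143) / (0.08206 × 696.15) = 7.960 mol
n(O2) = (3/2) × 7.960 = 11.94 mol
P(O2) = nRT/V = 11.94 × 0.08206 × 696.15 / 143 = 4.770 atm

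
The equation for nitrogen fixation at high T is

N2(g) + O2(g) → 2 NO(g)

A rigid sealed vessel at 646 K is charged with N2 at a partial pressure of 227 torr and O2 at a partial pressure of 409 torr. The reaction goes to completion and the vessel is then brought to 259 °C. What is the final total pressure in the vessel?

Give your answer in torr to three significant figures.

524 torr

At constant V, partial pressures at 646 K are proportional to moles, so apply stoichiometry directly to pressures.
P(O2) required for 227 torr of N2 = (1/1) × 227 = 227.0 torr; available 409 torr, so N2 is limiting.
P(O2) remaining = 409 − (1/1) × 227 = 182.0 torr
P(gaseous products) = (2)/1 × 227 = 454.0 torr
P_total at 646 K = 182.0 + 454.0 = 636.0 torr
Scaling to 259 °C: P = 636.0 × 532.15/646 = 523.9 torr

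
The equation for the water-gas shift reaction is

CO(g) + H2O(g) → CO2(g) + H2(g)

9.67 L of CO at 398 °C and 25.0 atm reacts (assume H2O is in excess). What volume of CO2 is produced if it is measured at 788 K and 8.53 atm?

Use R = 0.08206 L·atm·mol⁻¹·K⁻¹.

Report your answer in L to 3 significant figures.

33.3 L

n(CO) = PV/RT = (25.0 × 9.67) / (0.08206 × 671.15) = 4.390 mol
n(CO2) = (1/1) × 4.390 = 4.390 mol
V = nRT/P = 4.390 × 0.08206 × 788 / 8.53 = 33.28 L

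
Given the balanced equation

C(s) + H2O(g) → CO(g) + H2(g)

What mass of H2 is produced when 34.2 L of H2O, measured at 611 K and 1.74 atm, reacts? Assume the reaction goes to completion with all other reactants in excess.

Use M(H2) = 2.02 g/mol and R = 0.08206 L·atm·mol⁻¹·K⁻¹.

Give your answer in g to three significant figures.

2.40 g

n(H2O) = PV/RT = (1.74 × 34.2) / (0.08206 × 611) = 1.187 mol
n(H2) = (1/1) × 1.187 = 1.187 mol
m(H2) = 1.187 × 2.02 = 2.398 g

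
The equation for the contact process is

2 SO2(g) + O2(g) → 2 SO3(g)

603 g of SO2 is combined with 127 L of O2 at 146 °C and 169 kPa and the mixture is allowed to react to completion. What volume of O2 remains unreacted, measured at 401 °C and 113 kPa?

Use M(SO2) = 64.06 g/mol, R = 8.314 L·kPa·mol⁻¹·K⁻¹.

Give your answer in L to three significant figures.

n(SO2) = 603 / 64.06 = 9.413 mol
n(O2) = PV/RT = (169 × 127) / (8.314 × 419.15) = 6.159 mol
For 9.413 mol SO2, stoichiometry requires (1/2) × 9.413 = 4.707 mol O2; 6.159 mol is available, so SO2 is limiting.
n(O2) consumed = (1/2) × 9.413 = 4.707 mol; remaining = 6.159 − 4.707 = 1.452 mol
V(O2) = nRT/P = 1.452 × 8.314 × 674.15 / 113 = 72.02 L

72.0 L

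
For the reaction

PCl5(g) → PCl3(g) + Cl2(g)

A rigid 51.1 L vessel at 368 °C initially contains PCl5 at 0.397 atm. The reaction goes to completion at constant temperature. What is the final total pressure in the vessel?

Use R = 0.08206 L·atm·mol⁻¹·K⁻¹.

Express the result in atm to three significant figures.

0.794 atm

At constant T and V, P ∝ n(gas): 1 mol gas → 2 mol gas.
P_final = (2/1) × 0.397 = 0.7940 atm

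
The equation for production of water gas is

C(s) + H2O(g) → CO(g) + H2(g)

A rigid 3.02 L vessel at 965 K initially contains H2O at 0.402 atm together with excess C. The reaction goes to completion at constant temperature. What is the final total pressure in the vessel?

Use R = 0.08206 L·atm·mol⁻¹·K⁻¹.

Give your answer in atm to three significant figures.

0.804 atm

Rigid vessel, constant T ⇒ P scales with total gas moles (1 → 2).
P_final = (2/1) × 0.402 = 0.8040 atm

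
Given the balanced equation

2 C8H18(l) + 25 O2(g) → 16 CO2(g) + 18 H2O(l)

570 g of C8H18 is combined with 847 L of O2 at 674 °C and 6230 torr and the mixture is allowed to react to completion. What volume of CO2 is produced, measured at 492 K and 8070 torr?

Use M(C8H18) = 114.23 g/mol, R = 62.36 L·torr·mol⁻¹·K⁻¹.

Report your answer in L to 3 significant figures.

n(C8H18) = 570 / 114.23 = 4.990 mol
n(O2) = PV/RT = (6230 × 847) / (62.36 × 947.15) = 89.34 mol
For 4.990 mol C8H18, stoichiometry requires (25/2) × 4.990 = 62.38 mol O2; 89.34 mol is available, so C8H18 is limiting.
n(CO2) = (16/2) × 4.990 = 39.92 mol
V(CO2) = nRT/P = 39.92 × 62.36 × 492 / 8070 = 151.8 L

152 L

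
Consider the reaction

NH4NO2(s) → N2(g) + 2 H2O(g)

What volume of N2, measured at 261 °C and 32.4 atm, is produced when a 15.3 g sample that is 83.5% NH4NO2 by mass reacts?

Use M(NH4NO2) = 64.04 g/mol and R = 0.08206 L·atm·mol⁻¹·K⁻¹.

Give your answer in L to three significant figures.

mass of NH4NO2 = 15.3 × 83.5/100 = 12.78 g
n(NH4NO2) = 12.78 / 64.04 = 0.1996 mol
n(N2) = (1/1) × 0.1996 = 0.1996 mol
V = nRT/P = 0.1996 × 0.08206 × 534.15 / 32.4 = 0.2700 L

0.270 L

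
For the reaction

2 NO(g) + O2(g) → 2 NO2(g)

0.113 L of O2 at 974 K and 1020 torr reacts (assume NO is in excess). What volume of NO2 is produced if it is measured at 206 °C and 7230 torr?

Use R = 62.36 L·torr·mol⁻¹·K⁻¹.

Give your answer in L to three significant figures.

0.0157 L

n(O2) = PV/RT = (1020 × 0.113) / (62.36 × 974) = 0.001898 mol
n(NO2) = (2/1) × 0.001898 = 0.003796 mol
V = nRT/P = 0.003796 × 62.36 × 479.15 / 7230 = 0.01569 L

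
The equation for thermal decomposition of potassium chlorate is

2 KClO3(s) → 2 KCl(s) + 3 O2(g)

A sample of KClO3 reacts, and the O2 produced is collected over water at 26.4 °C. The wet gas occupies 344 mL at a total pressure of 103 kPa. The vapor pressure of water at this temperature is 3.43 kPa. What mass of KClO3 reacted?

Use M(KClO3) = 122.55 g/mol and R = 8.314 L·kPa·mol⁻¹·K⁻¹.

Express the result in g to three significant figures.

1.12 g

P(O2) = 103 − 3.43 = 99.57 kPa
n(O2) = PV/RT = (99.57 × 0.3440) / (8.314 × 299.55) = 0.01375 mol
n(KClO3) = (2/3) × 0.01375 = 0.009167 mol
m(KClO3) = 0.009167 × 122.55 = 1.123 g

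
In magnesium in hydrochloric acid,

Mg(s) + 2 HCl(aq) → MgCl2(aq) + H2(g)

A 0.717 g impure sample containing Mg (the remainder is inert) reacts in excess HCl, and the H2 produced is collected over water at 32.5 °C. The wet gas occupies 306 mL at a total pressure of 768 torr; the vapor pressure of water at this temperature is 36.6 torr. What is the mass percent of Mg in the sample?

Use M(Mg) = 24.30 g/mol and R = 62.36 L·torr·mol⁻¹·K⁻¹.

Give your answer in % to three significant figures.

P(H2) = 768 − 36.6 = 731.4 torr
n(H2) = PV/RT = (731.4 × 0.3060) / (62.36 × 305.65) = 0.01174 mol
n(Mg) = (1/1) × 0.01174 = 0.01174 mol
m(Mg) = 0.01174 × 24.30 = 0.2853 g
%Mg = 0.2853 / 0.717 × 100 = 39.79%

39.8 %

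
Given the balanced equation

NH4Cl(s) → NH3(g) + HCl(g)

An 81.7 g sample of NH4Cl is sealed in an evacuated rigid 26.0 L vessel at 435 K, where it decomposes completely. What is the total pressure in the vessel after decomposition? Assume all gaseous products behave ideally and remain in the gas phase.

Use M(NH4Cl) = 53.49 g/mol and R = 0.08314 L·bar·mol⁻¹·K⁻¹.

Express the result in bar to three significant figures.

n(NH4Cl) = 81.7 / 53.49 = 1.527 mol
n(gas produced) = (2/1) × 1.527 = 3.054 mol
P = nRT/V = 3.054 × 0.08314 × 435 / 26.0 = 4.248 bar

4.25 bar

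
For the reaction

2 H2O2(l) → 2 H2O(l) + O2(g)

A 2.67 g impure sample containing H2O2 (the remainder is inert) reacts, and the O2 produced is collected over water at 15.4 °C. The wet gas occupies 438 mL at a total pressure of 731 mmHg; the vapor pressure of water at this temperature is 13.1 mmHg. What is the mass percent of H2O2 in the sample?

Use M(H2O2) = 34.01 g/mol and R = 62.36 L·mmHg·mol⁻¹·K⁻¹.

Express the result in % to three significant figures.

44.5 %

P(O2) = 731 − 13.1 = 717.9 mmHg
n(O2) = PV/RT = (717.9 × 0.4380) / (62.36 × 288.55) = 0.01747 mol
n(H2O2) = (2/1) × 0.01747 = 0.03494 mol
m(H2O2) = 0.03494 × 34.01 = 1.188 g
%H2O2 = 1.188 / 2.67 × 100 = 44.49%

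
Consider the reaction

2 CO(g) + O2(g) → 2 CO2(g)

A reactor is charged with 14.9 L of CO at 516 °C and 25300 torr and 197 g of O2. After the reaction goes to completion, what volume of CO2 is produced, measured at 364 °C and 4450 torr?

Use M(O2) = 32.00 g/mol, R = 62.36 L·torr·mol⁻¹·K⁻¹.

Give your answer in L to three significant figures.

68.4 L

n(CO) = PV/RT = (25300 × 14.9) / (62.36 × 789.15) = 7.660 mol
n(O2) = 197 / 32.00 = 6.156 mol
For 7.660 mol CO, stoichiometry requires (1/2) × 7.660 = 3.830 mol O2; 6.156 mol is available, so CO is limiting.
n(CO2) = (2/2) × 7.660 = 7.660 mol
V(CO2) = nRT/P = 7.660 × 62.36 × 637.15 / 4450 = 68.39 L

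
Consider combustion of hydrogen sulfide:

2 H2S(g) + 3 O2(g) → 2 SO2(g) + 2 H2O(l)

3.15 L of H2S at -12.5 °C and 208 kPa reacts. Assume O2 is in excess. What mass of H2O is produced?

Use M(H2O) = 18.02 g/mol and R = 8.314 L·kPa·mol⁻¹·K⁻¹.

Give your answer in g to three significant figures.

n(H2S) = PV/RT = (208 × 3.15) / (8.314 × 260.65) = 0.3023 mol
n(H2O) = (2/2) × 0.3023 = 0.3023 mol
m(H2O) = 0.3023 × 18.02 = 5.447 g

5.45 g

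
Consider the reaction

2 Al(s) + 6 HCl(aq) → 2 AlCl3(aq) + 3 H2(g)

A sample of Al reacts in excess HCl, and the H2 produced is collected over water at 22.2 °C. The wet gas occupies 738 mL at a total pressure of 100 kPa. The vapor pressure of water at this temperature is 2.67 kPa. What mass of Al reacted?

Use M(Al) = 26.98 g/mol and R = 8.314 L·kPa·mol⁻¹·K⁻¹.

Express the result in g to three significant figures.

P(H2) = 100 − 2.67 = 97.33 kPa
n(H2) = PV/RT = (97.33 × 0.7380) / (8.314 × 295.35) = 0.02925 mol
n(Al) = (2/3) × 0.02925 = 0.01950 mol
m(Al) = 0.01950 × 26.98 = 0.5261 g

0.526 g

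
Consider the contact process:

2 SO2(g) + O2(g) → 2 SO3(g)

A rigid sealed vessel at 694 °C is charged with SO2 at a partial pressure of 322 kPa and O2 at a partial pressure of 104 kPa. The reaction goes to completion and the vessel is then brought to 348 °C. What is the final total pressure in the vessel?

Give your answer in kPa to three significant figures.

At constant V, partial pressures at 694 °C are proportional to moles, so apply stoichiometry directly to pressures.
P(O2) required for 322 kPa of SO2 = (1/2) × 322 = 161.0 kPa; available 104 kPa, so O2 is limiting.
P(SO2) remaining = 322 − (2/1) × 104 = 114.0 kPa
P(gaseous products) = (2)/1 × 104 = 208.0 kPa
P_total at 694 °C = 114.0 + 208.0 = 322.0 kPa
Scaling to 348 °C: P = 322.0 × 621.15/967.15 = 206.8 kPa

207 kPa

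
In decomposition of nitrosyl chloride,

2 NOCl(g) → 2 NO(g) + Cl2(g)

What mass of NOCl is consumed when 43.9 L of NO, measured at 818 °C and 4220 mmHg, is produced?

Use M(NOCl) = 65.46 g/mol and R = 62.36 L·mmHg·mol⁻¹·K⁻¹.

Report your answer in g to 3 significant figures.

178 g

n(NO) = PV/RT = (4220 × 43.9) / (62.36 × 1091.15) = 2.723 mol
n(NOCl) = (2/2) × 2.723 = 2.723 mol
m(NOCl) = 2.723 × 65.46 = 178.2 g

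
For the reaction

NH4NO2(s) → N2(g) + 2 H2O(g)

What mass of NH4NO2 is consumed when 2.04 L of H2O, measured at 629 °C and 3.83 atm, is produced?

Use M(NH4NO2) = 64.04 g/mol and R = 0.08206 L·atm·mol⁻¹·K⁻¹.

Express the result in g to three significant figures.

3.38 g

n(H2O) = PV/RT = (3.83 × 2.04) / (0.08206 × 902.15) = 0.1055 mol
n(NH4NO2) = (1/2) × 0.1055 = 0.05275 mol
m(NH4NO2) = 0.05275 × 64.04 = 3.378 g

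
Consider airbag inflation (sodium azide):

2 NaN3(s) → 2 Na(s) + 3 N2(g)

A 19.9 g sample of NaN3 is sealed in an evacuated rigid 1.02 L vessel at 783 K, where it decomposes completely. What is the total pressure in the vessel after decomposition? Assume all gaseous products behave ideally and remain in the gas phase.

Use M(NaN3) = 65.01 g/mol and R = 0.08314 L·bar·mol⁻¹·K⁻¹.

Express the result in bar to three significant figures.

29.3 bar

n(NaN3) = 19.9 / 65.01 = 0.3061 mol
n(gas produced) = (3/2) × 0.3061 = 0.4591 mol
P = nRT/V = 0.4591 × 0.08314 × 783 / 1.02 = 29.30 bar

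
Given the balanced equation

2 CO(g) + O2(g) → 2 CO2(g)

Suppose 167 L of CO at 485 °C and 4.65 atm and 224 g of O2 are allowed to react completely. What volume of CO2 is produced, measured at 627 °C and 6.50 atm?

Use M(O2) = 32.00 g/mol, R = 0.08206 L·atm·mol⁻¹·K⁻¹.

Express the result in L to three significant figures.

n(CO) = PV/RT = (4.65 × 167) / (0.08206 × 758.15) = 12.48 mol
n(O2) = 224 / 32.00 = 7.000 mol
For 12.48 mol CO, stoichiometry requires (1/2) × 12.48 = 6.240 mol O2; 7.000 mol is available, so CO is limiting.
n(CO2) = (2/2) × 12.48 = 12.48 mol
V(CO2) = nRT/P = 12.48 × 0.08206 × 900.15 / 6.50 = 141.8 L

142 L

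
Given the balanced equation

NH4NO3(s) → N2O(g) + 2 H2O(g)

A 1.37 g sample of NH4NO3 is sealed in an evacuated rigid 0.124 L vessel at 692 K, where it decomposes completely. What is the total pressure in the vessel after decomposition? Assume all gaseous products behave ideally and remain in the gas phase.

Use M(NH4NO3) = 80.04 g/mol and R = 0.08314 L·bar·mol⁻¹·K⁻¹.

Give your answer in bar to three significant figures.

23.8 bar

n(NH4NO3) = 1.37 / 80.04 = 0.01712 mol
n(gas produced) = (3/1) × 0.01712 = 0.05136 mol
P = nRT/V = 0.05136 × 0.08314 × 692 / 0.124 = 23.83 bar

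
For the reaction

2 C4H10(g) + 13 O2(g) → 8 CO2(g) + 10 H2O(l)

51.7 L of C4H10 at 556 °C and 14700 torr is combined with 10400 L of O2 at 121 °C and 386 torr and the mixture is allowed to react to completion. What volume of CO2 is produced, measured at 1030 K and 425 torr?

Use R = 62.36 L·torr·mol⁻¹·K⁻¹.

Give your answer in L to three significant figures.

8890 L

n(C4H10) = PV/RT = (14700 × 51.7) / (62.36 × 829.15) = 14.70 mol
n(O2) = PV/RT = (386 × 10400) / (62.36 × 394.15) = 163.3 mol
For 14.70 mol C4H10, stoichiometry requires (13/2) × 14.70 = 95.55 mol O2; 163.3 mol is available, so C4H10 is limiting.
n(CO2) = (8/2) × 14.70 = 58.80 mol
V(CO2) = nRT/P = 58.80 × 62.36 × 1030 / 425 = 8887 L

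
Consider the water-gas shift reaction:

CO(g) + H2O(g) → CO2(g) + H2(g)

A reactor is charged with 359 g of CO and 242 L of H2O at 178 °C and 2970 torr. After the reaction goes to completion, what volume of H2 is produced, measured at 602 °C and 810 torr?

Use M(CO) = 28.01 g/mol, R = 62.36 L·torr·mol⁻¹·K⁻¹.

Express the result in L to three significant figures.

n(CO) = 359 / 28.01 = 12.82 mol
n(H2O) = PV/RT = (2970 × 242) / (62.36 × 451.15) = 25.55 mol
For 12.82 mol CO, stoichiometry requires (1/1) × 12.82 = 12.82 mol H2O; 25.55 mol is available, so CO is limiting.
n(H2) = (1/1) × 12.82 = 12.82 mol
V(H2) = nRT/P = 12.82 × 62.36 × 875.15 / 810 = 863.8 L

864 L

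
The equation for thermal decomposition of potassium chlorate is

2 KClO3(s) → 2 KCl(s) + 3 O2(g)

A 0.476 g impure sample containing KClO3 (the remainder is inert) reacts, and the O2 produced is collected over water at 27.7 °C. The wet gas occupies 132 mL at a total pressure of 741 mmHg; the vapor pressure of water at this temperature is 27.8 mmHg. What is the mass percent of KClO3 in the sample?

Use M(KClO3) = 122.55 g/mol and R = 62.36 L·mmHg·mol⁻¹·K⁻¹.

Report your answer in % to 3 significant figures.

P(O2) = 741 − 27.8 = 713.2 mmHg
n(O2) = PV/RT = (713.2 × 0.1320) / (62.36 × 300.85) = 0.005018 mol
n(KClO3) = (2/3) × 0.005018 = 0.003345 mol
m(KClO3) = 0.003345 × 122.55 = 0.4099 g
%KClO3 = 0.4099 / 0.476 × 100 = 86.11%

86.1 %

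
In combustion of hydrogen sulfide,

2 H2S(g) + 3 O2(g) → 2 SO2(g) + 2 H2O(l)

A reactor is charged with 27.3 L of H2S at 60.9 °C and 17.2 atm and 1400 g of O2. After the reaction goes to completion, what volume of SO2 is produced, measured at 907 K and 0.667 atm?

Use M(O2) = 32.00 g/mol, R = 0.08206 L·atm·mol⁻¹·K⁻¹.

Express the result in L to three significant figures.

n(H2S) = PV/RT = (17.2 × 27.3) / (0.08206 × 334.05) = 17.13 mol
n(O2) = 1400 / 32.00 = 43.75 mol
For 17.13 mol H2S, stoichiometry requires (3/2) × 17.13 = 25.70 mol O2; 43.75 mol is available, so H2S is limiting.
n(SO2) = (2/2) × 17.13 = 17.13 mol
V(SO2) = nRT/P = 17.13 × 0.08206 × 907 / 0.667 = 1911 L

1910 L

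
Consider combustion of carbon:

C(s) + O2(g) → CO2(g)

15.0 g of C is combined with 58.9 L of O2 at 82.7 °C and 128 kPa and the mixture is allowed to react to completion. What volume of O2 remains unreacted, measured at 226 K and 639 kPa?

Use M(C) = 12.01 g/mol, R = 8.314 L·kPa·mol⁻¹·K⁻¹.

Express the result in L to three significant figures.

n(C) = 15.0 / 12.01 = 1.249 mol
n(O2) = PV/RT = (128 × 58.9) / (8.314 × 355.85) = 2.548 mol
For 1.249 mol C, stoichiometry requires (1/1) × 1.249 = 1.249 mol O2; 2.548 mol is available, so C is limiting.
n(O2) consumed = (1/1) × 1.249 = 1.249 mol; remaining = 2.548 − 1.249 = 1.299 mol
V(O2) = nRT/P = 1.299 × 8.314 × 226 / 639 = 3.820 L

3.82 L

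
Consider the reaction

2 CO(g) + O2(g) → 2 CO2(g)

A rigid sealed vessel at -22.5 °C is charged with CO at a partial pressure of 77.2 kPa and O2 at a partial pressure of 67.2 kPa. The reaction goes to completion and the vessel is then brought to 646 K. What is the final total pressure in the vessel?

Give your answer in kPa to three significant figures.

At constant V, partial pressures at -22.5 °C are proportional to moles, so apply stoichiometry directly to pressures.
P(O2) required for 77.2 kPa of CO = (1/2) × 77.2 = 38.60 kPa; available 67.2 kPa, so CO is limiting.
P(O2) remaining = 67.2 − (1/2) × 77.2 = 28.60 kPa
P(gaseous products) = (2)/2 × 77.2 = 77.20 kPa
P_total at -22.5 °C = 28.60 + 77.20 = 105.8 kPa
Scaling to 646 K: P = 105.8 × 646/250.65 = 272.7 kPa

273 kPa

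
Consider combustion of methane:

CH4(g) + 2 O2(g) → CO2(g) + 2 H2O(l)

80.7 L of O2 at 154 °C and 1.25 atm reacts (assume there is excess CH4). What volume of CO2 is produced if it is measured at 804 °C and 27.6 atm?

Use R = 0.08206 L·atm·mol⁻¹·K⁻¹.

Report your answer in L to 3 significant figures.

4.61 L

n(O2) = PV/RT = (1.25 × 80.7) / (0.08206 × 427.15) = 2.878 mol
n(CO2) = (1/2) × 2.878 = 1.439 mol
V = nRT/P = 1.439 × 0.08206 × 1077.15 / 27.6 = 4.608 L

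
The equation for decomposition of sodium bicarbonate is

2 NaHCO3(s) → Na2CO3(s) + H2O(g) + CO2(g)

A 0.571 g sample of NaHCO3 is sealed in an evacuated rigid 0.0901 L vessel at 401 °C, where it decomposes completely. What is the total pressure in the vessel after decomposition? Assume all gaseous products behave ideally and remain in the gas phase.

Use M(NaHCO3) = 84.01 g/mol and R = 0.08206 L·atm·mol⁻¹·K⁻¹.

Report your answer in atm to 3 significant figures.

4.17 atm

n(NaHCO3) = 0.571 / 84.01 = 0.006797 mol
n(gas produced) = (2/2) × 0.006797 = 0.006797 mol
P = nRT/V = 0.006797 × 0.08206 × 674.15 / 0.0901 = 4.173 atm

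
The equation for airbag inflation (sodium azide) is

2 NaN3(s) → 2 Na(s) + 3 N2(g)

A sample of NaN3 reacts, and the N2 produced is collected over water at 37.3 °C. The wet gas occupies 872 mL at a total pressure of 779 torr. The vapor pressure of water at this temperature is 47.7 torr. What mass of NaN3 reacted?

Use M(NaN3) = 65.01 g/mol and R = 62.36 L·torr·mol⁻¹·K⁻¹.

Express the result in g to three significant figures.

P(N2) = 779 − 47.7 = 731.3 torr
n(N2) = PV/RT = (731.3 × 0.8720) / (62.36 × 310.45) = 0.03294 mol
n(NaN3) = (2/3) × 0.03294 = 0.02196 mol
m(NaN3) = 0.02196 × 65.01 = 1.428 g

1.43 g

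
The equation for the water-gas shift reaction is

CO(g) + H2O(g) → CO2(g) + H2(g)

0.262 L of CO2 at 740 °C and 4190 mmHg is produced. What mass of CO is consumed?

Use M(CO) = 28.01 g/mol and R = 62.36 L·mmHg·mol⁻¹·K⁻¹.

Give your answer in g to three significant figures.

n(CO2) = PV/RT = (4190 × 0.262) / (62.36 × 1013.15) = 0.01738 mol
n(CO) = (1/1) × 0.01738 = 0.01738 mol
m(CO) = 0.01738 × 28.01 = 0.4868 g

0.487 g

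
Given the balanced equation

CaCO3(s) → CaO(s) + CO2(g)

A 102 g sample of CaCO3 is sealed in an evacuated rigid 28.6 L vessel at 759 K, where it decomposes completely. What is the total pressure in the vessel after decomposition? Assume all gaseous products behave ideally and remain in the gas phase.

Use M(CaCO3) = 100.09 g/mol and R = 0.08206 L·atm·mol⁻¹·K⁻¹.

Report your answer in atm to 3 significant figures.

2.22 atm

n(CaCO3) = 102 / 100.09 = 1.019 mol
n(gas produced) = (1/1) × 1.019 = 1.019 mol
P = nRT/V = 1.019 × 0.08206 × 759 / 28.6 = 2.219 atm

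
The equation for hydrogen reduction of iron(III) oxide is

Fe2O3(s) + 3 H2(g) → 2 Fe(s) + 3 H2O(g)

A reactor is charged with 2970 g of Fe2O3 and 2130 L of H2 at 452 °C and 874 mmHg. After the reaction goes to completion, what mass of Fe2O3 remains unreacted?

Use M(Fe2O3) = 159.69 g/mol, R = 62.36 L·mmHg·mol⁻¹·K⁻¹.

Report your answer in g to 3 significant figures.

n(Fe2O3) = 2970 / 159.69 = 18.60 mol
n(H2) = PV/RT = (874 × 2130) / (62.36 × 725.15) = 41.17 mol
For 18.60 mol Fe2O3, stoichiometry requires (3/1) × 18.60 = 55.80 mol H2; 41.17 mol is available, so H2 is limiting.
n(Fe2O3) consumed = (1/3) × 41.17 = 13.72 mol; remaining = 18.60 − 13.72 = 4.880 mol
m(Fe2O3) = 4.880 × 159.69 = 779.3 g

779 g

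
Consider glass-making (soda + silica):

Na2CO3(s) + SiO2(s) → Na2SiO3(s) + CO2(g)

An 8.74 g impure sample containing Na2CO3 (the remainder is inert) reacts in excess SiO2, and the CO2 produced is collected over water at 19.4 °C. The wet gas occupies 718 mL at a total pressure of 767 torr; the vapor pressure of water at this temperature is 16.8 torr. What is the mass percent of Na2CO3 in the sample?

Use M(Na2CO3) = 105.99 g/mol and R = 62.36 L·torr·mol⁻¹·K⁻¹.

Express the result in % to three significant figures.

P(CO2) = 767 − 16.8 = 750.2 torr
n(CO2) = PV/RT = (750.2 × 0.7180) / (62.36 × 292.55) = 0.02953 mol
n(Na2CO3) = (1/1) × 0.02953 = 0.02953 mol
m(Na2CO3) = 0.02953 × 105.99 = 3.130 g
%Na2CO3 = 3.130 / 8.74 × 100 = 35.81%

35.8 %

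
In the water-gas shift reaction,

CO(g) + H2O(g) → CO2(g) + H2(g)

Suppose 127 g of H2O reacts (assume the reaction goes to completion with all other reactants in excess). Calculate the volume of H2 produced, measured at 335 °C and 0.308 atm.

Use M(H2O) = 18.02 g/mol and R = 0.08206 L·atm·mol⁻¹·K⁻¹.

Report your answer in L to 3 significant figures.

n(H2O) = 127.0 / 18.02 = 7.048 mol
n(H2) = (1/1) × 7.048 = 7.048 mol
V = nRT/P = 7.048 × 0.08206 × 608.15 / 0.308 = 1142 L

1140 L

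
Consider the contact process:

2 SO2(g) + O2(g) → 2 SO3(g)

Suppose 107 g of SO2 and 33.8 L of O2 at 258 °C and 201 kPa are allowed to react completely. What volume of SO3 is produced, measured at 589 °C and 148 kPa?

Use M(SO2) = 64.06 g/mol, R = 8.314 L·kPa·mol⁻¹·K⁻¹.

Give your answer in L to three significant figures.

80.9 L

n(SO2) = 107 / 64.06 = 1.670 mol
n(O2) = PV/RT = (201 × 33.8) / (8.314 × 531.15) = 1.538 mol
For 1.670 mol SO2, stoichiometry requires (1/2) × 1.670 = 0.8350 mol O2; 1.538 mol is available, so SO2 is limiting.
n(SO3) = (2/2) × 1.670 = 1.670 mol
V(SO3) = nRT/P = 1.670 × 8.314 × 862.15 / 148 = 80.88 L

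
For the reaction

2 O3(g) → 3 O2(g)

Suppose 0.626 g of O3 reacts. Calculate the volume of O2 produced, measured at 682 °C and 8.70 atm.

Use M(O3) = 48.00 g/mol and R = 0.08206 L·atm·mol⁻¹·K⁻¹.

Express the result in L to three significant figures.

n(O3) = 0.6260 / 48.00 = 0.01304 mol
n(O2) = (3/2) × 0.01304 = 0.01956 mol
V = nRT/P = 0.01956 × 0.08206 × 955.15 / 8.70 = 0.1762 L

0.176 L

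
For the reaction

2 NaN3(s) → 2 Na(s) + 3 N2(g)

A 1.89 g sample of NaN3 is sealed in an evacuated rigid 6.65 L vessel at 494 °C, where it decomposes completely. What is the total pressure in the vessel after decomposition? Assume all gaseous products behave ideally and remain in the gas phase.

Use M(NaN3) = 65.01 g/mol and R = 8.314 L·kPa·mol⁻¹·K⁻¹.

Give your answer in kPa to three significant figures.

41.8 kPa

n(NaN3) = 1.89 / 65.01 = 0.02907 mol
n(gas produced) = (3/2) × 0.02907 = 0.04360 mol
P = nRT/V = 0.04360 × 8.314 × 767.15 / 6.65 = 41.82 kPa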